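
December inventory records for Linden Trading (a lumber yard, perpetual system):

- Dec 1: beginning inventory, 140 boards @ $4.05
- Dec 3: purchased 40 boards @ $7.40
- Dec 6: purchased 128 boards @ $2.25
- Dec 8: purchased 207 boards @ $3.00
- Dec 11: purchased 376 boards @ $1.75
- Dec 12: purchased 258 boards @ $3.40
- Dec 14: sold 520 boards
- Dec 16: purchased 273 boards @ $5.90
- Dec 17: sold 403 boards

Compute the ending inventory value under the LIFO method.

Ending inventory = $1,724.00

Dec 14, 520 sold [LIFO — newest first]: 258 @ $3.40 + 262 @ $1.75 = $1,335.70
Dec 17, 403 sold [LIFO — newest first]: 273 @ $5.90 + 114 @ $1.75 + 16 @ $3.00 = $1,858.20
Total COGS = $1,335.70 + $1,858.20 = $3,193.90
Ending inventory: 140 @ $4.05 + 40 @ $7.40 + 128 @ $2.25 + 191 @ $3.00 = $1,724.00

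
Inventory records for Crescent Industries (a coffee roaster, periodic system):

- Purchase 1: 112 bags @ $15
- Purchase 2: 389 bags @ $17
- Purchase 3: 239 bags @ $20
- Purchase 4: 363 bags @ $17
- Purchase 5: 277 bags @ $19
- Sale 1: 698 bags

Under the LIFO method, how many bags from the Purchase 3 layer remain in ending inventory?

Sale 1 (698) [LIFO — newest first]: 277 @ $19 + 363 @ $17 + 58 @ $20 = $12,594
Ending inventory: 112 @ $15 + 389 @ $17 + 181 @ $20 = $11,913

181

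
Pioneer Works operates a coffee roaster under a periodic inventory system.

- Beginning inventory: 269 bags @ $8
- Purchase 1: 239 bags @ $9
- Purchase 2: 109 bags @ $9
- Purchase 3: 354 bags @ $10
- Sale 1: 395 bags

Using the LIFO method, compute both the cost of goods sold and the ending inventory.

COGS = $3,909; ending inventory = $4,915

Sale 1 (395) [LIFO — newest first]: 354 @ $10 + 41 @ $9 = $3,909
Ending inventory: 269 @ $8 + 239 @ $9 + 68 @ $9 = $4,915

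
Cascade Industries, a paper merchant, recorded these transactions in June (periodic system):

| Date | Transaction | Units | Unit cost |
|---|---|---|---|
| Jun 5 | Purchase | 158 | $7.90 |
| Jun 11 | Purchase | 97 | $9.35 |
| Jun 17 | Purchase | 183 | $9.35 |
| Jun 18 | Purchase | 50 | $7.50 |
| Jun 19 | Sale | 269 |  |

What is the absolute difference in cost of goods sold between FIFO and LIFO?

FIFO COGS: 158 @ $7.90 + 97 @ $9.35 + 14 @ $9.35 = $2,286.05
LIFO COGS: 50 @ $7.50 + 183 @ $9.35 + 36 @ $9.35 = $2,422.65
Difference = |$2,286.05 − $2,422.65| = $136.60

$136.60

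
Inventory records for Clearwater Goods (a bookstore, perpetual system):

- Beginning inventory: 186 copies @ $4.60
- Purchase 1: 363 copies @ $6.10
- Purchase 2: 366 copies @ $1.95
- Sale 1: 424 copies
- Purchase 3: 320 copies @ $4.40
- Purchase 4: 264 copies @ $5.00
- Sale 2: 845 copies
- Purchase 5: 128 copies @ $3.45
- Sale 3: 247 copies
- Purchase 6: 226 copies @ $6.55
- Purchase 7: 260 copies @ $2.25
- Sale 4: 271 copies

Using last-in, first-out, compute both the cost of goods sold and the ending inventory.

COGS = $7,099.65; ending inventory = $1,918.85

Sale 1 (424) [LIFO — newest first]: 366 @ $1.95 + 58 @ $6.10 = $1,067.50
Sale 2 (845) [LIFO — newest first]: 264 @ $5.00 + 320 @ $4.40 + 261 @ $6.10 = $4,320.10
Sale 3 (247) [LIFO — newest first]: 128 @ $3.45 + 44 @ $6.10 + 75 @ $4.60 = $1,055.00
Sale 4 (271) [LIFO — newest first]: 260 @ $2.25 + 11 @ $6.55 = $657.05
Total COGS = $1,067.50 + $4,320.10 + $1,055.00 + $657.05 = $7,099.65
Ending inventory: 111 @ $4.60 + 215 @ $6.55 = $1,918.85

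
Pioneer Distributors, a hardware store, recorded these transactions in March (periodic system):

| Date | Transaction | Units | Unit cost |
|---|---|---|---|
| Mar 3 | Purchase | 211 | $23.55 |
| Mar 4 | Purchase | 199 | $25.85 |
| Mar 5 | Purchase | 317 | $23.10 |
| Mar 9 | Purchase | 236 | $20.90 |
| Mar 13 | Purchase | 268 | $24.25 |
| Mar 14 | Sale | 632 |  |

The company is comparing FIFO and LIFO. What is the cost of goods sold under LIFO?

COGS = $14,388.20

FIFO COGS: 211 @ $23.55 + 199 @ $25.85 + 222 @ $23.10 = $15,241.40
LIFO COGS: 268 @ $24.25 + 236 @ $20.90 + 128 @ $23.10 = $14,388.20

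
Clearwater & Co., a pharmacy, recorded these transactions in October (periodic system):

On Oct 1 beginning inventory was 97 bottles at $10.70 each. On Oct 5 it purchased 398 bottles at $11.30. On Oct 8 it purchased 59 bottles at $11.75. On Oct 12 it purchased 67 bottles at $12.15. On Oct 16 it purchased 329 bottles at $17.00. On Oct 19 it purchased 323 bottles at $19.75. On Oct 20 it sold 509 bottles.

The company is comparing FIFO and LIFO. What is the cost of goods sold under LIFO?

COGS = $9,541.25

FIFO COGS: 97 @ $10.70 + 398 @ $11.30 + 14 @ $11.75 = $5,699.80
LIFO COGS: 323 @ $19.75 + 186 @ $17.00 = $9,541.25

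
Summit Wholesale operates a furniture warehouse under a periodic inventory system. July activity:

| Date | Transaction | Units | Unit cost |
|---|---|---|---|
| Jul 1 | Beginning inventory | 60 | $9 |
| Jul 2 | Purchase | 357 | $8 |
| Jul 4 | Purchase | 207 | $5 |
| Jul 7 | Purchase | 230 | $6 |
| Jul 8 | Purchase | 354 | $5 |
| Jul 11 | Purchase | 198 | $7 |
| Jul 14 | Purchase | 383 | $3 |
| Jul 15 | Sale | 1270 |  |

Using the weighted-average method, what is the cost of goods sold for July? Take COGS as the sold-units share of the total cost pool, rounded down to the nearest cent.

Jul 15, sell 1270: 1270/1789 × $10,116.00 → $7,181.28
Ending inventory (cost pool remaining) = $2,934.72

COGS = $7,181.28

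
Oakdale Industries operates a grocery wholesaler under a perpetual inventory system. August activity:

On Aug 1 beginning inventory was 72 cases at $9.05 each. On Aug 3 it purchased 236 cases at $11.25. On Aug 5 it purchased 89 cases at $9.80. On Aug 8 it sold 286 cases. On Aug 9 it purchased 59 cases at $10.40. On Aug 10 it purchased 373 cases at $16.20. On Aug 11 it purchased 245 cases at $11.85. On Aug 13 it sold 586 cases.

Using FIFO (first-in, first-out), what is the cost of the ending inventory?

Ending inventory = $2,393.70

Aug 8, 286 sold [FIFO — oldest first]: 72 @ $9.05 + 214 @ $11.25 = $3,059.10
Aug 13, 586 sold [FIFO — oldest first]: 22 @ $11.25 + 89 @ $9.80 + 59 @ $10.40 + 373 @ $16.20 + 43 @ $11.85 = $8,285.45
Total COGS = $3,059.10 + $8,285.45 = $11,344.55
Ending inventory: 202 @ $11.85 = $2,393.70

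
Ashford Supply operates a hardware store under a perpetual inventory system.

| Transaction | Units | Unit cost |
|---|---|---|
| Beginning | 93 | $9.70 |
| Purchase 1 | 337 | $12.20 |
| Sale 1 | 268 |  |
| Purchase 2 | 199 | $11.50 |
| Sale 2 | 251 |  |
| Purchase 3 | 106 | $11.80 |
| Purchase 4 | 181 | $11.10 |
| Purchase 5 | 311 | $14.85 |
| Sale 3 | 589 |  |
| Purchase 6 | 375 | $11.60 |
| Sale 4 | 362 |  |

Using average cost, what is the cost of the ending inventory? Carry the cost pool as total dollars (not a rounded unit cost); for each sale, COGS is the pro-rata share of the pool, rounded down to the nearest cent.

After Beginning: 93 on hand, pool $902.10 (≈ $9.7000 each)
After Purchase 1: 430 on hand, pool $5,013.50 (≈ $11.6593 each)
Sale 1, sell 268: 268/430 × $5,013.50 → $3,124.69
After Purchase 2: 361 on hand, pool $4,177.31 (≈ $11.5715 each)
Sale 2, sell 251: 251/361 × $4,177.31 → $2,904.44
After Purchase 3: 216 on hand, pool $2,523.67 (≈ $11.6837 each)
After Purchase 4: 397 on hand, pool $4,532.77 (≈ $11.4176 each)
After Purchase 5: 708 on hand, pool $9,151.12 (≈ $12.9253 each)
Sale 3, sell 589: 589/708 × $9,151.12 → $7,613.00
After Purchase 6: 494 on hand, pool $5,888.12 (≈ $11.9193 each)
Sale 4, sell 362: 362/494 × $5,888.12 → $4,314.77
Total COGS = $3,124.69 + $2,904.44 + $7,613.00 + $4,314.77 = $17,956.90
Ending inventory (cost pool remaining) = $1,573.35

Ending inventory = $1,573.35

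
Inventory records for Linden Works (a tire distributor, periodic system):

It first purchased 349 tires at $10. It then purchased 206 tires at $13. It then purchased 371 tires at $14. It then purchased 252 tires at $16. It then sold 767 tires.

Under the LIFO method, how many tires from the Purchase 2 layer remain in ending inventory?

62

Sale 1 (767) [LIFO — newest first]: 252 @ $16 + 371 @ $14 + 144 @ $13 = $11,098
Ending inventory: 349 @ $10 + 62 @ $13 = $4,296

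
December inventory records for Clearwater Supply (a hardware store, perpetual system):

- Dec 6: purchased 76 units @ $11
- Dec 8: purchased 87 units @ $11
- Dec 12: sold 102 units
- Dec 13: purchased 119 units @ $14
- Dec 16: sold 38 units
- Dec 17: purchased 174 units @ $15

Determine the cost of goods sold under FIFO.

Dec 12, 102 sold [FIFO — oldest first]: 76 @ $11 + 26 @ $11 = $1,122
Dec 16, 38 sold [FIFO — oldest first]: 38 @ $11 = $418
Total COGS = $1,122 + $418 = $1,540
Ending inventory: 23 @ $11 + 119 @ $14 + 174 @ $15 = $4,529
Check: goods available $6,069 = COGS $1,540 + ending $4,529

COGS = $1,540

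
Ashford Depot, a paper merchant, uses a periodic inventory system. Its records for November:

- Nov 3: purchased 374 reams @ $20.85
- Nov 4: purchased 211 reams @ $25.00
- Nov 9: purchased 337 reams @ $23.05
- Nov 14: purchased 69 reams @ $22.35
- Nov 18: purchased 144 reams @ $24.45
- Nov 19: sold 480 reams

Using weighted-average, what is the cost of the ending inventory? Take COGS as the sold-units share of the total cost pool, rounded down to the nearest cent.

Ending inventory = $14,948.84

Nov 19, sell 480: 480/1135 × $25,903.70 → $10,954.86
Ending inventory (cost pool remaining) = $14,948.84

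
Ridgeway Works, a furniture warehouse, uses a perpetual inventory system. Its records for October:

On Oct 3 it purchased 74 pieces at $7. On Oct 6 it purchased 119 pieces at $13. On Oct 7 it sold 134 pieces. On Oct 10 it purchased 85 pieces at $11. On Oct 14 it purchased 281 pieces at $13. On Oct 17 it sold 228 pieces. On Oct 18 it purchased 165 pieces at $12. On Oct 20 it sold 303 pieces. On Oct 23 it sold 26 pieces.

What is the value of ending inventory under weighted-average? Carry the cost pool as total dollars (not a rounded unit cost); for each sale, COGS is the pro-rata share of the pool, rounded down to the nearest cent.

After Oct 3: 74 on hand, pool $518.00 (≈ $7.0000 each)
After Oct 6: 193 on hand, pool $2,065.00 (≈ $10.6995 each)
Oct 7, sell 134: 134/193 × $2,065.00 → $1,433.73
After Oct 10: 144 on hand, pool $1,566.27 (≈ $10.8769 each)
After Oct 14: 425 on hand, pool $5,219.27 (≈ $12.2806 each)
Oct 17, sell 228: 228/425 × $5,219.27 → $2,799.98
After Oct 18: 362 on hand, pool $4,399.29 (≈ $12.1527 each)
Oct 20, sell 303: 303/362 × $4,399.29 → $3,682.27
Oct 23, sell 26: 26/59 × $717.02 → $315.97
Total COGS = $1,433.73 + $2,799.98 + $3,682.27 + $315.97 = $8,231.95
Ending inventory (cost pool remaining) = $401.05
Check: goods available $8,633.00 = COGS $8,231.95 + ending $401.05

Ending inventory = $401.05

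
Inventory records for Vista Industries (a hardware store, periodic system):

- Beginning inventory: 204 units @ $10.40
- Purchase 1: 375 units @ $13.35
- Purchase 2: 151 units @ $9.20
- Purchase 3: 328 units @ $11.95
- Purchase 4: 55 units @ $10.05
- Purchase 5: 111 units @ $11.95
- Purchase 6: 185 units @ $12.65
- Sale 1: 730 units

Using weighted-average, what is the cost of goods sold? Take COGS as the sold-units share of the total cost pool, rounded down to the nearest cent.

Sale 1, sell 730: 730/1409 × $16,656.10 → $8,629.49
Ending inventory (cost pool remaining) = $8,026.61
Check: goods available $16,656.10 = COGS $8,629.49 + ending $8,026.61

COGS = $8,629.49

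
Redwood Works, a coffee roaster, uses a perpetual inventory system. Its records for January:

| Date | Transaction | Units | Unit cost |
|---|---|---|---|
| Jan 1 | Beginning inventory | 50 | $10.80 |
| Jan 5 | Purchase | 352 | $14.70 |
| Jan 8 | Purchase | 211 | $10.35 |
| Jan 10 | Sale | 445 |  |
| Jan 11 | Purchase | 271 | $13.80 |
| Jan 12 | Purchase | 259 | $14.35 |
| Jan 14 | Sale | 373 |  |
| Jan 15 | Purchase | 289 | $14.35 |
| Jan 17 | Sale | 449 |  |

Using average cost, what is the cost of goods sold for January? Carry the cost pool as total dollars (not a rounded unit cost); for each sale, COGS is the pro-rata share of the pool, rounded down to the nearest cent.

COGS = $17,183.55

After Jan 1: 50 on hand, pool $540.00 (≈ $10.8000 each)
After Jan 5: 402 on hand, pool $5,714.40 (≈ $14.2149 each)
After Jan 8: 613 on hand, pool $7,898.25 (≈ $12.8846 each)
Jan 10, sell 445: 445/613 × $7,898.25 → $5,733.63
After Jan 11: 439 on hand, pool $5,904.42 (≈ $13.4497 each)
After Jan 12: 698 on hand, pool $9,621.07 (≈ $13.7838 each)
Jan 14, sell 373: 373/698 × $9,621.07 → $5,141.34
After Jan 15: 614 on hand, pool $8,626.88 (≈ $14.0503 each)
Jan 17, sell 449: 449/614 × $8,626.88 → $6,308.58
Total COGS = $5,733.63 + $5,141.34 + $6,308.58 = $17,183.55
Ending inventory (cost pool remaining) = $2,318.30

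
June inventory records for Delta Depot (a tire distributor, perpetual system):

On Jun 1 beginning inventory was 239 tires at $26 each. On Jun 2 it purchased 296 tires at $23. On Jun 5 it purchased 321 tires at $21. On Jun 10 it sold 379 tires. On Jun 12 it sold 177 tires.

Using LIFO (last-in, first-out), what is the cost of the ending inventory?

Ending inventory = $7,617

Jun 10, 379 sold [LIFO — newest first]: 321 @ $21 + 58 @ $23 = $8,075
Jun 12, 177 sold [LIFO — newest first]: 177 @ $23 = $4,071
Total COGS = $8,075 + $4,071 = $12,146
Ending inventory: 239 @ $26 + 61 @ $23 = $7,617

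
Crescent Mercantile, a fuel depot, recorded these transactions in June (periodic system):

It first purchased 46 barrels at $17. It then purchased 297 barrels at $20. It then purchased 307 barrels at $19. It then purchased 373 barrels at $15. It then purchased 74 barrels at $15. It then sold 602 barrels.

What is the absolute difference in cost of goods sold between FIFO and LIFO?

$1,993

FIFO COGS: 46 @ $17 + 297 @ $20 + 259 @ $19 = $11,643
LIFO COGS: 74 @ $15 + 373 @ $15 + 155 @ $19 = $9,650
Difference = |$11,643 − $9,650| = $1,993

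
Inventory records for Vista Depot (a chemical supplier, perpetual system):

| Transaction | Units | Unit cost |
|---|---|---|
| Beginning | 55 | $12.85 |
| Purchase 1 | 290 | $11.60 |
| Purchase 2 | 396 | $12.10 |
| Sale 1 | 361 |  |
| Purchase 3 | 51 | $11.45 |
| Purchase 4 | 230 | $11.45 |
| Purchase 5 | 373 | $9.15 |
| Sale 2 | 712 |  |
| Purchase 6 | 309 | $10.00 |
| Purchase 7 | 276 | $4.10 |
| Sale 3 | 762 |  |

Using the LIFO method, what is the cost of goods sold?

Sale 1 (361) [LIFO — newest first]: 361 @ $12.10 = $4,368.10
Sale 2 (712) [LIFO — newest first]: 373 @ $9.15 + 230 @ $11.45 + 51 @ $11.45 + 35 @ $12.10 + 23 @ $11.60 = $7,320.70
Sale 3 (762) [LIFO — newest first]: 276 @ $4.10 + 309 @ $10.00 + 177 @ $11.60 = $6,274.80
Total COGS = $4,368.10 + $7,320.70 + $6,274.80 = $17,963.60
Ending inventory: 55 @ $12.85 + 90 @ $11.60 = $1,750.75

COGS = $17,963.60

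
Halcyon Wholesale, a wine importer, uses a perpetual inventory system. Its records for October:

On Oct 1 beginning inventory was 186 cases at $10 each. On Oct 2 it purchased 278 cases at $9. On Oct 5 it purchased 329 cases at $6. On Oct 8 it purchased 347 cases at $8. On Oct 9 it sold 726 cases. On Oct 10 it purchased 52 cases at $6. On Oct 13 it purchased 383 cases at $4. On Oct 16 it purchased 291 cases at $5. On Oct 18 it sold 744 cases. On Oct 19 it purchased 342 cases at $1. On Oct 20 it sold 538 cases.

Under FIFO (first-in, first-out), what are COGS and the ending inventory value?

COGS = $12,553; ending inventory = $200

Oct 9, 726 sold [FIFO — oldest first]: 186 @ $10 + 278 @ $9 + 262 @ $6 = $5,934
Oct 18, 744 sold [FIFO — oldest first]: 67 @ $6 + 347 @ $8 + 52 @ $6 + 278 @ $4 = $4,602
Oct 20, 538 sold [FIFO — oldest first]: 105 @ $4 + 291 @ $5 + 142 @ $1 = $2,017
Total COGS = $5,934 + $4,602 + $2,017 = $12,553
Ending inventory: 200 @ $1 = $200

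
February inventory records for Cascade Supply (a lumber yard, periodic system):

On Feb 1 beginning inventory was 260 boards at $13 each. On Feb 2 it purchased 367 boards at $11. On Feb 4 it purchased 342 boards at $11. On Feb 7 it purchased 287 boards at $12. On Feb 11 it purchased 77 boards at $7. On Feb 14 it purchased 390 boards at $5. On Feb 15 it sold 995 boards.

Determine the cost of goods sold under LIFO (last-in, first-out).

Feb 15, 995 sold [LIFO — newest first]: 390 @ $5 + 77 @ $7 + 287 @ $12 + 241 @ $11 = $8,584
Ending inventory: 260 @ $13 + 367 @ $11 + 101 @ $11 = $8,528
Check: goods available $17,112 = COGS $8,584 + ending $8,528

COGS = $8,584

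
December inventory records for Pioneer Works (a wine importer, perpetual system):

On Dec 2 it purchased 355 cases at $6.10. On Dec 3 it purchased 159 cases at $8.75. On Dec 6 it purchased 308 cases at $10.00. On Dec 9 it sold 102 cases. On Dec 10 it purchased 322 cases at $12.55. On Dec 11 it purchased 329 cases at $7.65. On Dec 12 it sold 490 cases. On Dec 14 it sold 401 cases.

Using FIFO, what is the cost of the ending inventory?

Ending inventory = $4,411.90

Dec 9, 102 sold [FIFO — oldest first]: 102 @ $6.10 = $622.20
Dec 12, 490 sold [FIFO — oldest first]: 253 @ $6.10 + 159 @ $8.75 + 78 @ $10.00 = $3,714.55
Dec 14, 401 sold [FIFO — oldest first]: 230 @ $10.00 + 171 @ $12.55 = $4,446.05
Total COGS = $622.20 + $3,714.55 + $4,446.05 = $8,782.80
Ending inventory: 151 @ $12.55 + 329 @ $7.65 = $4,411.90
Check: goods available $13,194.70 = COGS $8,782.80 + ending $4,411.90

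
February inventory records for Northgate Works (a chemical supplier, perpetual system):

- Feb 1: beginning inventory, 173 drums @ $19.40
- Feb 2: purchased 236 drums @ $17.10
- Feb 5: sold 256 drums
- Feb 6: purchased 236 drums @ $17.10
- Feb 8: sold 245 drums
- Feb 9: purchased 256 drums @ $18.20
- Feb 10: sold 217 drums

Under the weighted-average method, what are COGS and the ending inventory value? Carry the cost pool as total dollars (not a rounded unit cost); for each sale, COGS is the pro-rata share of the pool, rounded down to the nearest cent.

After Feb 1: 173 on hand, pool $3,356.20 (≈ $19.4000 each)
After Feb 2: 409 on hand, pool $7,391.80 (≈ $18.0729 each)
Feb 5, sell 256: 256/409 × $7,391.80 → $4,626.65
After Feb 6: 389 on hand, pool $6,800.75 (≈ $17.4826 each)
Feb 8, sell 245: 245/389 × $6,800.75 → $4,283.24
After Feb 9: 400 on hand, pool $7,176.71 (≈ $17.9418 each)
Feb 10, sell 217: 217/400 × $7,176.71 → $3,893.36
Total COGS = $4,626.65 + $4,283.24 + $3,893.36 = $12,803.25
Ending inventory (cost pool remaining) = $3,283.35

COGS = $12,803.25; ending inventory = $3,283.35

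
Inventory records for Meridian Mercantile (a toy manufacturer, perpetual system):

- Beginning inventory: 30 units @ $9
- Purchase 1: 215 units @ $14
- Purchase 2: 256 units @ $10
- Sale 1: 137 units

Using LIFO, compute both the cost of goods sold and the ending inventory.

Sale 1 (137) [LIFO — newest first]: 137 @ $10 = $1,370
Ending inventory: 30 @ $9 + 215 @ $14 + 119 @ $10 = $4,470

COGS = $1,370; ending inventory = $4,470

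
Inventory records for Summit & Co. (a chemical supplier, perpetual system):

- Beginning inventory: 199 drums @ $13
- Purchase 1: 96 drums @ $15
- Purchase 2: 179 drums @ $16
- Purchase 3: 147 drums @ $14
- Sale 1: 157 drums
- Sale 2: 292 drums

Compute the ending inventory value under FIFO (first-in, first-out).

Ending inventory = $2,458

Sale 1 (157) [FIFO — oldest first]: 157 @ $13 = $2,041
Sale 2 (292) [FIFO — oldest first]: 42 @ $13 + 96 @ $15 + 154 @ $16 = $4,450
Total COGS = $2,041 + $4,450 = $6,491
Ending inventory: 25 @ $16 + 147 @ $14 = $2,458
Check: goods available $8,949 = COGS $6,491 + ending $2,458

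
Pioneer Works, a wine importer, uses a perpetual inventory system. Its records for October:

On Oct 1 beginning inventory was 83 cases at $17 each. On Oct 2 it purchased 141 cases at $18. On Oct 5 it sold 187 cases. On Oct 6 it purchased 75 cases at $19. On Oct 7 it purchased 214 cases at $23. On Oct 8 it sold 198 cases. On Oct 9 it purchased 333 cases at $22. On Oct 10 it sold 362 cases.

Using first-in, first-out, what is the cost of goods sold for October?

COGS = $15,444

Oct 5, 187 sold [FIFO — oldest first]: 83 @ $17 + 104 @ $18 = $3,283
Oct 8, 198 sold [FIFO — oldest first]: 37 @ $18 + 75 @ $19 + 86 @ $23 = $4,069
Oct 10, 362 sold [FIFO — oldest first]: 128 @ $23 + 234 @ $22 = $8,092
Total COGS = $3,283 + $4,069 + $8,092 = $15,444
Ending inventory: 99 @ $22 = $2,178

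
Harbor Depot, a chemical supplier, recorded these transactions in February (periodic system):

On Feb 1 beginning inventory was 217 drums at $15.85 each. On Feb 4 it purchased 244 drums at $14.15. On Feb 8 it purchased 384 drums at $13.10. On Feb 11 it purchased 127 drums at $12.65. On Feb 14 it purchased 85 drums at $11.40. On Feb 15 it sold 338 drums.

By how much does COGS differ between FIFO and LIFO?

FIFO COGS: 217 @ $15.85 + 121 @ $14.15 = $5,151.60
LIFO COGS: 85 @ $11.40 + 127 @ $12.65 + 126 @ $13.10 = $4,226.15
Difference = |$5,151.60 − $4,226.15| = $925.45

$925.45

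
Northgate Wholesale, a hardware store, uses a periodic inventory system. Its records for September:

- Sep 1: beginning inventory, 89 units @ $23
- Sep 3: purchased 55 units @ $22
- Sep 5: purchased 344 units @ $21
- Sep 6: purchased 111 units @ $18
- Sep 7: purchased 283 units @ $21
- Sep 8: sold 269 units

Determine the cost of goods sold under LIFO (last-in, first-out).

Sep 8, 269 sold [LIFO — newest first]: 269 @ $21 = $5,649
Ending inventory: 89 @ $23 + 55 @ $22 + 344 @ $21 + 111 @ $18 + 14 @ $21 = $12,773
Check: goods available $18,422 = COGS $5,649 + ending $12,773

COGS = $5,649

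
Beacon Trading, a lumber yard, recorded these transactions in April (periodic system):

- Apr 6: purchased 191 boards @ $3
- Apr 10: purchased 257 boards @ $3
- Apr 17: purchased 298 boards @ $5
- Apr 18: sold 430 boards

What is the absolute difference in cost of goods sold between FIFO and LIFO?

$596

FIFO COGS: 191 @ $3 + 239 @ $3 = $1,290
LIFO COGS: 298 @ $5 + 132 @ $3 = $1,886
Difference = |$1,290 − $1,886| = $596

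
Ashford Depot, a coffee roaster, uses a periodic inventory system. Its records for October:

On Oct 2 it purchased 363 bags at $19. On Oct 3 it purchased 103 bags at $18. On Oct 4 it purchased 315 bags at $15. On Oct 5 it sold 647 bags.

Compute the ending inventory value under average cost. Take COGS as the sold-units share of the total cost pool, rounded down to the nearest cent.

Ending inventory = $2,312.15

Oct 5, sell 647: 647/781 × $13,476.00 → $11,163.85
Ending inventory (cost pool remaining) = $2,312.15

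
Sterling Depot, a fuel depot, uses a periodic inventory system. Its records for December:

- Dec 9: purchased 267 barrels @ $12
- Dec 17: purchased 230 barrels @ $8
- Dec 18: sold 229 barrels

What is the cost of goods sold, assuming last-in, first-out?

Dec 18, 229 sold [LIFO — newest first]: 229 @ $8 = $1,832
Ending inventory: 267 @ $12 + 1 @ $8 = $3,212

COGS = $1,832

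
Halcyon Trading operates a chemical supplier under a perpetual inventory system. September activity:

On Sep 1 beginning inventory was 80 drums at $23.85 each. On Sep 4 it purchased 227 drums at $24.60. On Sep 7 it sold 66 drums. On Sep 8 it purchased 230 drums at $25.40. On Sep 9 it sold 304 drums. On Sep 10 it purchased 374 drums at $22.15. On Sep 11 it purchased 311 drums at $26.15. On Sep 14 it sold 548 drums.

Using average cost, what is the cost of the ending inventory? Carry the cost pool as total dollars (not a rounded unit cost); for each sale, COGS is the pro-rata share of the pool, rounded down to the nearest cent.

After Sep 1: 80 on hand, pool $1,908.00 (≈ $23.8500 each)
After Sep 4: 307 on hand, pool $7,492.20 (≈ $24.4046 each)
Sep 7, sell 66: 66/307 × $7,492.20 → $1,610.70
After Sep 8: 471 on hand, pool $11,723.50 (≈ $24.8907 each)
Sep 9, sell 304: 304/471 × $11,723.50 → $7,566.76
After Sep 10: 541 on hand, pool $12,440.84 (≈ $22.9960 each)
After Sep 11: 852 on hand, pool $20,573.49 (≈ $24.1473 each)
Sep 14, sell 548: 548/852 × $20,573.49 → $13,232.71
Total COGS = $1,610.70 + $7,566.76 + $13,232.71 = $22,410.17
Ending inventory (cost pool remaining) = $7,340.78

Ending inventory = $7,340.78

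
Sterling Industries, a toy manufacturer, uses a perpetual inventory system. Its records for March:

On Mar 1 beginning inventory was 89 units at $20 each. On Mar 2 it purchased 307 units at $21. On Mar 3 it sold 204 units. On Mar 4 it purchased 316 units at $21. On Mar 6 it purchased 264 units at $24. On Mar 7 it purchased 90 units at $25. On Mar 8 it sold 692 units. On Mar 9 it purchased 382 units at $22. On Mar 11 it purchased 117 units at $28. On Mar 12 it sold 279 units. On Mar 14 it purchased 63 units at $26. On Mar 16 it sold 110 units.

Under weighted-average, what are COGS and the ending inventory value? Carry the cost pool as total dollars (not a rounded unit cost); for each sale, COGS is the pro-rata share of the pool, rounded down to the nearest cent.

After Mar 1: 89 on hand, pool $1,780.00 (≈ $20.0000 each)
After Mar 2: 396 on hand, pool $8,227.00 (≈ $20.7753 each)
Mar 3, sell 204: 204/396 × $8,227.00 → $4,238.15
After Mar 4: 508 on hand, pool $10,624.85 (≈ $20.9151 each)
After Mar 6: 772 on hand, pool $16,960.85 (≈ $21.9700 each)
After Mar 7: 862 on hand, pool $19,210.85 (≈ $22.2864 each)
Mar 8, sell 692: 692/862 × $19,210.85 → $15,422.16
After Mar 9: 552 on hand, pool $12,192.69 (≈ $22.0882 each)
After Mar 11: 669 on hand, pool $15,468.69 (≈ $23.1221 each)
Mar 12, sell 279: 279/669 × $15,468.69 → $6,451.06
After Mar 14: 453 on hand, pool $10,655.63 (≈ $23.5224 each)
Mar 16, sell 110: 110/453 × $10,655.63 → $2,587.45
Total COGS = $4,238.15 + $15,422.16 + $6,451.06 + $2,587.45 = $28,698.82
Ending inventory (cost pool remaining) = $8,068.18

COGS = $28,698.82; ending inventory = $8,068.18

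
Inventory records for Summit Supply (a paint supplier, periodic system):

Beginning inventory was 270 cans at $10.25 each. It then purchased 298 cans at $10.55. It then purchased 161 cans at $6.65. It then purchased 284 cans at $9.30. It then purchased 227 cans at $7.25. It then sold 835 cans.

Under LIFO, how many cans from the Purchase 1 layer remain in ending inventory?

Sale 1 (835) [LIFO — newest first]: 227 @ $7.25 + 284 @ $9.30 + 161 @ $6.65 + 163 @ $10.55 = $7,077.25
Ending inventory: 270 @ $10.25 + 135 @ $10.55 = $4,191.75

135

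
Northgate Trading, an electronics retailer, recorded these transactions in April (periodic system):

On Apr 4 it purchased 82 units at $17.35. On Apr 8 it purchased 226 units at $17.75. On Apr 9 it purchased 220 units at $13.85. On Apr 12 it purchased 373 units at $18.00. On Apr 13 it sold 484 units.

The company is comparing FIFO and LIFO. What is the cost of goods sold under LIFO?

FIFO COGS: 82 @ $17.35 + 226 @ $17.75 + 176 @ $13.85 = $7,871.80
LIFO COGS: 373 @ $18.00 + 111 @ $13.85 = $8,251.35

COGS = $8,251.35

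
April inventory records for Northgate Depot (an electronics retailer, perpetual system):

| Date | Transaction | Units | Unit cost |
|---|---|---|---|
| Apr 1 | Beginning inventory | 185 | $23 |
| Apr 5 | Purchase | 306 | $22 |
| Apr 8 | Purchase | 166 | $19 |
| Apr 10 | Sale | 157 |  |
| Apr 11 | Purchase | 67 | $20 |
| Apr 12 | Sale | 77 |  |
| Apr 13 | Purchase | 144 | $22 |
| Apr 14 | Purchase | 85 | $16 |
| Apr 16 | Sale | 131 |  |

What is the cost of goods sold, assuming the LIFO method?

Apr 10, 157 sold [LIFO — newest first]: 157 @ $19 = $2,983
Apr 12, 77 sold [LIFO — newest first]: 67 @ $20 + 9 @ $19 + 1 @ $22 = $1,533
Apr 16, 131 sold [LIFO — newest first]: 85 @ $16 + 46 @ $22 = $2,372
Total COGS = $2,983 + $1,533 + $2,372 = $6,888
Ending inventory: 185 @ $23 + 305 @ $22 + 98 @ $22 = $13,121

COGS = $6,888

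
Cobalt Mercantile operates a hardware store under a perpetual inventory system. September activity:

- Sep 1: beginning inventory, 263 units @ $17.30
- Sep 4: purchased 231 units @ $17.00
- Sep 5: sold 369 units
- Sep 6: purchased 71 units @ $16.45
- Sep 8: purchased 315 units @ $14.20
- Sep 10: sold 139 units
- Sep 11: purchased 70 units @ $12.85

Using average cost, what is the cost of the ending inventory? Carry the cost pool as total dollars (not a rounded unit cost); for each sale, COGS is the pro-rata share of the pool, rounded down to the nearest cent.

After Sep 1: 263 on hand, pool $4,549.90 (≈ $17.3000 each)
After Sep 4: 494 on hand, pool $8,476.90 (≈ $17.1597 each)
Sep 5, sell 369: 369/494 × $8,476.90 → $6,331.93
After Sep 6: 196 on hand, pool $3,312.92 (≈ $16.9027 each)
After Sep 8: 511 on hand, pool $7,785.92 (≈ $15.2366 each)
Sep 10, sell 139: 139/511 × $7,785.92 → $2,117.89
After Sep 11: 442 on hand, pool $6,567.53 (≈ $14.8587 each)
Total COGS = $6,331.93 + $2,117.89 = $8,449.82
Ending inventory (cost pool remaining) = $6,567.53

Ending inventory = $6,567.53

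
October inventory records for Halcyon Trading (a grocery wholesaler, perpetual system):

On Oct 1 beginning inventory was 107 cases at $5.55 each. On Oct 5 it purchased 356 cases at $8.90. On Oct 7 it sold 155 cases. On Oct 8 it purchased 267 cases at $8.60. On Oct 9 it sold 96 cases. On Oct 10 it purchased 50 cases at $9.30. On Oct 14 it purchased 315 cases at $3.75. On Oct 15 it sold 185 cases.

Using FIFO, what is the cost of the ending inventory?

Oct 7, 155 sold [FIFO — oldest first]: 107 @ $5.55 + 48 @ $8.90 = $1,021.05
Oct 9, 96 sold [FIFO — oldest first]: 96 @ $8.90 = $854.40
Oct 15, 185 sold [FIFO — oldest first]: 185 @ $8.90 = $1,646.50
Total COGS = $1,021.05 + $854.40 + $1,646.50 = $3,521.95
Ending inventory: 27 @ $8.90 + 267 @ $8.60 + 50 @ $9.30 + 315 @ $3.75 = $4,182.75

Ending inventory = $4,182.75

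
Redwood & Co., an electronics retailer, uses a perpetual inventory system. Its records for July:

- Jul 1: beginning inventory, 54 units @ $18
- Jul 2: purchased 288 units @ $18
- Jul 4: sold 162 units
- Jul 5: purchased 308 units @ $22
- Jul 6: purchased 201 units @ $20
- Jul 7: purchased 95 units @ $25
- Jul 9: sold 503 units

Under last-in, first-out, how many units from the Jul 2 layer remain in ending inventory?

Jul 4, 162 sold [LIFO — newest first]: 162 @ $18 = $2,916
Jul 9, 503 sold [LIFO — newest first]: 95 @ $25 + 201 @ $20 + 207 @ $22 = $10,949
Total COGS = $2,916 + $10,949 = $13,865
Ending inventory: 54 @ $18 + 126 @ $18 + 101 @ $22 = $5,462

126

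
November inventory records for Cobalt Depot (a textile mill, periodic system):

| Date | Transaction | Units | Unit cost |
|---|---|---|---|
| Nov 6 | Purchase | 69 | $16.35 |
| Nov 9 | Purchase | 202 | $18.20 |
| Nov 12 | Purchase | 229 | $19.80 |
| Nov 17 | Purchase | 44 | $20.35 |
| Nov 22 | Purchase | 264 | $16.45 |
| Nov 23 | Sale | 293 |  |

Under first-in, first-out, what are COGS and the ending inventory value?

COGS = $5,240.15; ending inventory = $9,336.80

Nov 23, 293 sold [FIFO — oldest first]: 69 @ $16.35 + 202 @ $18.20 + 22 @ $19.80 = $5,240.15
Ending inventory: 207 @ $19.80 + 44 @ $20.35 + 264 @ $16.45 = $9,336.80
Check: goods available $14,576.95 = COGS $5,240.15 + ending $9,336.80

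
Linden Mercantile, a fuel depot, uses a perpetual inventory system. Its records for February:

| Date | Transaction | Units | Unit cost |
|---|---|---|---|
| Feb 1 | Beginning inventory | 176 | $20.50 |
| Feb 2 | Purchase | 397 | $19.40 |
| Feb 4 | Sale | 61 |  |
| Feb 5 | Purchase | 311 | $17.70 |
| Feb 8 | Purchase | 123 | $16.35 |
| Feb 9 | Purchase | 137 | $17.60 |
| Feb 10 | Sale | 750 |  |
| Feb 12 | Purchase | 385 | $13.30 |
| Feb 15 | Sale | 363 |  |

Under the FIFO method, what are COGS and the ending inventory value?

COGS = $21,635.75; ending inventory = $4,721.50

Feb 4, 61 sold [FIFO — oldest first]: 61 @ $20.50 = $1,250.50
Feb 10, 750 sold [FIFO — oldest first]: 115 @ $20.50 + 397 @ $19.40 + 238 @ $17.70 = $14,271.90
Feb 15, 363 sold [FIFO — oldest first]: 73 @ $17.70 + 123 @ $16.35 + 137 @ $17.60 + 30 @ $13.30 = $6,113.35
Total COGS = $1,250.50 + $14,271.90 + $6,113.35 = $21,635.75
Ending inventory: 355 @ $13.30 = $4,721.50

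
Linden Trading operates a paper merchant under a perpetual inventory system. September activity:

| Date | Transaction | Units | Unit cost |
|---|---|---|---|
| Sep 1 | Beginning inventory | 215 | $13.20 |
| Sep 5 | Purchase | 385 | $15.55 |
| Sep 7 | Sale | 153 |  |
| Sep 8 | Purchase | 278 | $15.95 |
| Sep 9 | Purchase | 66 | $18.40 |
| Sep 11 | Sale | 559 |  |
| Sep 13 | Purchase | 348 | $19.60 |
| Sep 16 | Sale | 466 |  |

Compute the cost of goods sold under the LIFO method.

Sep 7, 153 sold [LIFO — newest first]: 153 @ $15.55 = $2,379.15
Sep 11, 559 sold [LIFO — newest first]: 66 @ $18.40 + 278 @ $15.95 + 215 @ $15.55 = $8,991.75
Sep 16, 466 sold [LIFO — newest first]: 348 @ $19.60 + 17 @ $15.55 + 101 @ $13.20 = $8,418.35
Total COGS = $2,379.15 + $8,991.75 + $8,418.35 = $19,789.25
Ending inventory: 114 @ $13.20 = $1,504.80
Check: goods available $21,294.05 = COGS $19,789.25 + ending $1,504.80

COGS = $19,789.25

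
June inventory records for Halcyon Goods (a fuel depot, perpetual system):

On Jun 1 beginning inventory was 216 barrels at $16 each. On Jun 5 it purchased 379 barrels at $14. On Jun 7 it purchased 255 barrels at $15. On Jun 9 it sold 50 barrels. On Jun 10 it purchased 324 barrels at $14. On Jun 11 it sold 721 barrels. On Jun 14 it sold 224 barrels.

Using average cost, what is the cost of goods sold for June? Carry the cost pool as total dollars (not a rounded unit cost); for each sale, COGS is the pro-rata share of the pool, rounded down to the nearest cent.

COGS = $14,514.02

After Jun 1: 216 on hand, pool $3,456.00 (≈ $16.0000 each)
After Jun 5: 595 on hand, pool $8,762.00 (≈ $14.7261 each)
After Jun 7: 850 on hand, pool $12,587.00 (≈ $14.8082 each)
Jun 9, sell 50: 50/850 × $12,587.00 → $740.41
After Jun 10: 1124 on hand, pool $16,382.59 (≈ $14.5753 each)
Jun 11, sell 721: 721/1124 × $16,382.59 → $10,508.76
Jun 14, sell 224: 224/403 × $5,873.83 → $3,264.85
Total COGS = $740.41 + $10,508.76 + $3,264.85 = $14,514.02
Ending inventory (cost pool remaining) = $2,608.98
Check: goods available $17,123.00 = COGS $14,514.02 + ending $2,608.98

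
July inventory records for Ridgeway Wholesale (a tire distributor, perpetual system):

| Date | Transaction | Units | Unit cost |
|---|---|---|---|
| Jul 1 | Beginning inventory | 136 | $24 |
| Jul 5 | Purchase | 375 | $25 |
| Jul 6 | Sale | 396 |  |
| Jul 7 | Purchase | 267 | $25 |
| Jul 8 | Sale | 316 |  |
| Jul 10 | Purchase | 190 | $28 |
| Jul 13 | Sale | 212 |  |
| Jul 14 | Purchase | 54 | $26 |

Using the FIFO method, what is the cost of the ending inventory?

Jul 6, 396 sold [FIFO — oldest first]: 136 @ $24 + 260 @ $25 = $9,764
Jul 8, 316 sold [FIFO — oldest first]: 115 @ $25 + 201 @ $25 = $7,900
Jul 13, 212 sold [FIFO — oldest first]: 66 @ $25 + 146 @ $28 = $5,738
Total COGS = $9,764 + $7,900 + $5,738 = $23,402
Ending inventory: 44 @ $28 + 54 @ $26 = $2,636

Ending inventory = $2,636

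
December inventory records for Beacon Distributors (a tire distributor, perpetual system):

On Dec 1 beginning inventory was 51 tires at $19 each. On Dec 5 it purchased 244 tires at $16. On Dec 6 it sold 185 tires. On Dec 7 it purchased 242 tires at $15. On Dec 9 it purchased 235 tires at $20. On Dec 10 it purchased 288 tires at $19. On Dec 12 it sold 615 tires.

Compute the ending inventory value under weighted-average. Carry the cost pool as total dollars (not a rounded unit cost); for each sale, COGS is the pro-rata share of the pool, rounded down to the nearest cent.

Ending inventory = $4,641.10

After Dec 1: 51 on hand, pool $969.00 (≈ $19.0000 each)
After Dec 5: 295 on hand, pool $4,873.00 (≈ $16.5186 each)
Dec 6, sell 185: 185/295 × $4,873.00 → $3,055.94
After Dec 7: 352 on hand, pool $5,447.06 (≈ $15.4746 each)
After Dec 9: 587 on hand, pool $10,147.06 (≈ $17.2863 each)
After Dec 10: 875 on hand, pool $15,619.06 (≈ $17.8504 each)
Dec 12, sell 615: 615/875 × $15,619.06 → $10,977.96
Total COGS = $3,055.94 + $10,977.96 = $14,033.90
Ending inventory (cost pool remaining) = $4,641.10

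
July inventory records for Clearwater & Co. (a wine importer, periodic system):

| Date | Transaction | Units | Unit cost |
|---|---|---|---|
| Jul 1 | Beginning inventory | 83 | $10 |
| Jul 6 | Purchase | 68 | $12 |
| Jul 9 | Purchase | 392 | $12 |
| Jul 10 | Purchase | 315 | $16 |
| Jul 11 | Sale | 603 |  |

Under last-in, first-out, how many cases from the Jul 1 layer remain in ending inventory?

83

Jul 11, 603 sold [LIFO — newest first]: 315 @ $16 + 288 @ $12 = $8,496
Ending inventory: 83 @ $10 + 68 @ $12 + 104 @ $12 = $2,894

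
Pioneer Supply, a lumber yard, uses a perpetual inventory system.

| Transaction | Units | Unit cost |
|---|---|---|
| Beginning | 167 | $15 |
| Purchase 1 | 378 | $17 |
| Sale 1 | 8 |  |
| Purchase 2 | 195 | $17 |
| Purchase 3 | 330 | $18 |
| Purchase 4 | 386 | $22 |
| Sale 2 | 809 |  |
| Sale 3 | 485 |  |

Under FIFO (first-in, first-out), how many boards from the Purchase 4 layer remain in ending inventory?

Sale 1 (8) [FIFO — oldest first]: 8 @ $15 = $120
Sale 2 (809) [FIFO — oldest first]: 159 @ $15 + 378 @ $17 + 195 @ $17 + 77 @ $18 = $13,512
Sale 3 (485) [FIFO — oldest first]: 253 @ $18 + 232 @ $22 = $9,658
Total COGS = $120 + $13,512 + $9,658 = $23,290
Ending inventory: 154 @ $22 = $3,388

154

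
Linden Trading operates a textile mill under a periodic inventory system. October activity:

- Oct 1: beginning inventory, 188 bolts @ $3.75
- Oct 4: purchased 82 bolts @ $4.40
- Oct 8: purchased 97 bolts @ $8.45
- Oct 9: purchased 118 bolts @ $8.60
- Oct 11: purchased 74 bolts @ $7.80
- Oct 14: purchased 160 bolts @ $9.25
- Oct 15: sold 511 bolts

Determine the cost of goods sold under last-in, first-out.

Oct 15, 511 sold [LIFO — newest first]: 160 @ $9.25 + 74 @ $7.80 + 118 @ $8.60 + 97 @ $8.45 + 62 @ $4.40 = $4,164.45
Ending inventory: 188 @ $3.75 + 20 @ $4.40 = $793.00

COGS = $4,164.45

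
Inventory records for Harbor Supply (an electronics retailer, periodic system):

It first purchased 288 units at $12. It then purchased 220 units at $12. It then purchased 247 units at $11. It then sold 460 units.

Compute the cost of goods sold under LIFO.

Sale 1 (460) [LIFO — newest first]: 247 @ $11 + 213 @ $12 = $5,273
Ending inventory: 288 @ $12 + 7 @ $12 = $3,540

COGS = $5,273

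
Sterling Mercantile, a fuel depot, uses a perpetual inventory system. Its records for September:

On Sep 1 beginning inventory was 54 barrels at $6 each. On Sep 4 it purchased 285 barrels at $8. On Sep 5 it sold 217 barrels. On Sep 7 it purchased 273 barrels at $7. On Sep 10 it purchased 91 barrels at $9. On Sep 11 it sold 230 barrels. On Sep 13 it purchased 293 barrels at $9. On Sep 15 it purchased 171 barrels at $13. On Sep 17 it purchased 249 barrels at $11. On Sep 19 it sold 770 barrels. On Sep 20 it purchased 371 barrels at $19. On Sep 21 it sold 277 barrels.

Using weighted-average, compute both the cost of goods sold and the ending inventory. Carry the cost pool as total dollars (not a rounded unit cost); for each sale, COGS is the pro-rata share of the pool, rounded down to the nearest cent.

After Sep 1: 54 on hand, pool $324.00 (≈ $6.0000 each)
After Sep 4: 339 on hand, pool $2,604.00 (≈ $7.6814 each)
Sep 5, sell 217: 217/339 × $2,604.00 → $1,666.86
After Sep 7: 395 on hand, pool $2,848.14 (≈ $7.2105 each)
After Sep 10: 486 on hand, pool $3,667.14 (≈ $7.5456 each)
Sep 11, sell 230: 230/486 × $3,667.14 → $1,735.47
After Sep 13: 549 on hand, pool $4,568.67 (≈ $8.3218 each)
After Sep 15: 720 on hand, pool $6,791.67 (≈ $9.4329 each)
After Sep 17: 969 on hand, pool $9,530.67 (≈ $9.8356 each)
Sep 19, sell 770: 770/969 × $9,530.67 → $7,573.39
After Sep 20: 570 on hand, pool $9,006.28 (≈ $15.8005 each)
Sep 21, sell 277: 277/570 × $9,006.28 → $4,376.73
Total COGS = $1,666.86 + $1,735.47 + $7,573.39 + $4,376.73 = $15,352.45
Ending inventory (cost pool remaining) = $4,629.55
Check: goods available $19,982.00 = COGS $15,352.45 + ending $4,629.55

COGS = $15,352.45; ending inventory = $4,629.55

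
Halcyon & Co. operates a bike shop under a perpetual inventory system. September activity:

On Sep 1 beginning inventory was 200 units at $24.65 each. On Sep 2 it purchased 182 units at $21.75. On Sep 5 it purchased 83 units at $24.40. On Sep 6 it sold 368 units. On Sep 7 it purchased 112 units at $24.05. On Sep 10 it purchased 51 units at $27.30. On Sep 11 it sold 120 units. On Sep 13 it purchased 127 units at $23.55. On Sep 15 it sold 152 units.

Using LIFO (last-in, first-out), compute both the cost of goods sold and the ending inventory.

COGS = $15,166.50; ending inventory = $2,823.95

Sep 6, 368 sold [LIFO — newest first]: 83 @ $24.40 + 182 @ $21.75 + 103 @ $24.65 = $8,522.65
Sep 11, 120 sold [LIFO — newest first]: 51 @ $27.30 + 69 @ $24.05 = $3,051.75
Sep 15, 152 sold [LIFO — newest first]: 127 @ $23.55 + 25 @ $24.05 = $3,592.10
Total COGS = $8,522.65 + $3,051.75 + $3,592.10 = $15,166.50
Ending inventory: 97 @ $24.65 + 18 @ $24.05 = $2,823.95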